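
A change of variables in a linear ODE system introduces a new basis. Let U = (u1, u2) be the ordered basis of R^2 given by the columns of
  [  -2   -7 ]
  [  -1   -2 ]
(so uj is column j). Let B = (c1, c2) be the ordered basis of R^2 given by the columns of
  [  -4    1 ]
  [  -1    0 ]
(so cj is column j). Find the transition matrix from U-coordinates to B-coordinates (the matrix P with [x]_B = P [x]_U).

Let M have columns uj and N have columns cj. Then for every x, N [x]_B = x = M [x]_U, so P = N^(-1) M.
Since det N = 1, N^(-1) has integer entries; multiplying gives P = [[1, 2], [2, 1]].

[[1, 2], [2, 1]]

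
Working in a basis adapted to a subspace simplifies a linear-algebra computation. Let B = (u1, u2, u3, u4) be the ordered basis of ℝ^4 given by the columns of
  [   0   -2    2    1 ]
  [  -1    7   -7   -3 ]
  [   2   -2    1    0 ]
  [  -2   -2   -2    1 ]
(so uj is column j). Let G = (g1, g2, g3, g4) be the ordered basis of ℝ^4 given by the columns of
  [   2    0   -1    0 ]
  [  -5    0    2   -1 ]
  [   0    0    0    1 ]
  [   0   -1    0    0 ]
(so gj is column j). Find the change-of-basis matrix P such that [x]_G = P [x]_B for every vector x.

[[-1, -1, 2, 1], [2, 2, 2, -1], [-2, 0, 2, 1], [2, -2, 1, 0]]

Take x = uj: its B-coordinates are the j-th standard unit vector, so P e_j — column j of P — equals [uj]_G.
u1 = -g1 + 2g2 - 2g3 + 2g4, giving column 1 = [-1, 2, -2, 2]; repeating for each j gives P = [[-1, -1, 2, 1], [2, 2, 2, -1], [-2, 0, 2, 1], [2, -2, 1, 0]].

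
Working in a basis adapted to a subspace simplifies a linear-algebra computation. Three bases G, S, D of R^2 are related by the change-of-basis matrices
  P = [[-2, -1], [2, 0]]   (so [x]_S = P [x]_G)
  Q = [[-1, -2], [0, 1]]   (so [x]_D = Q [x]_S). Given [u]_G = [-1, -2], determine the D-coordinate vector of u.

[0, -2]

Composing the changes, [u]_D = Q P [u]_G.
Q P = [[-2, 1], [2, 0]]; applying this to [-1, -2] gives [0, -2].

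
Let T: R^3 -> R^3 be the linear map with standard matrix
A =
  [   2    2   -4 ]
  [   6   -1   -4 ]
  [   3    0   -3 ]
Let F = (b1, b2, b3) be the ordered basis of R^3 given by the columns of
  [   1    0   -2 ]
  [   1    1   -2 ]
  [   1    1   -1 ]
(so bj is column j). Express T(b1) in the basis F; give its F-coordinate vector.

Column 1 of [T]_F is the F-coordinate vector of T(b1).
In standard coordinates T(b1) = A b1 = <0, 1, 0>.
Converting to F: <0, 1, 0> = -2b1 + b2 - b3, so the coordinate vector is <-2, 1, -1>.

<-2, 1, -1>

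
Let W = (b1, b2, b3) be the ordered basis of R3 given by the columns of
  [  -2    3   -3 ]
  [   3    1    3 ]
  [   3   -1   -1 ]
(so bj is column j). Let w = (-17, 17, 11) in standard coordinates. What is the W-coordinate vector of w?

[w]_W is the unique c with M c = w, where M has columns b1, ..., b3.
Solving this 3x3 system gives c = (4, -1, 2).
Check: 4b1 - b2 + 2b3 = (-17, 17, 11).

(4, -1, 2)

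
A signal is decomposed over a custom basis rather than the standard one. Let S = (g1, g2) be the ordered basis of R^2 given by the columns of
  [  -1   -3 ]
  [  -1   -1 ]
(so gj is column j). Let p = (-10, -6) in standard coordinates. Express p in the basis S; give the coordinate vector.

(4, 2)

[p]_S is the unique c with M c = p, where M has columns g1, g2.
System: -c_1 - 3c_2 = -10, -c_1 - c_2 = -6; solving gives c_1 = 4, c_2 = 2.
Check: 4g1 + 2g2 = (-10, -6).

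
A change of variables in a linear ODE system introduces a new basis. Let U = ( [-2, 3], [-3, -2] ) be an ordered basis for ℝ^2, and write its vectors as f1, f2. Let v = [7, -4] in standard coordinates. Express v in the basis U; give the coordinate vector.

[-2, -1]

Write v = c_1 f1 + c_2 f2 and solve for the c_i.
System: -2c_1 - 3c_2 = 7, 3c_1 - 2c_2 = -4; solving gives c_1 = -2, c_2 = -1.
Check: -2f1 - f2 = [7, -4].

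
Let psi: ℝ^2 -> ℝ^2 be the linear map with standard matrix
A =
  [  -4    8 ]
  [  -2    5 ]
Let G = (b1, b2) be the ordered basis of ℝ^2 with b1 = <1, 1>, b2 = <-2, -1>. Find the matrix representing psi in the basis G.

[[2, -2], [-1, -1]]

With P the matrix whose columns are b1, b2, [psi]_G = P^(-1) A P.
Column by column: psi(b1) = A b1 = <4, 3>; its G-coordinates <2, -1> give column 1.
Continuing for each basis vector yields [psi]_G = [[2, -2], [-1, -1]].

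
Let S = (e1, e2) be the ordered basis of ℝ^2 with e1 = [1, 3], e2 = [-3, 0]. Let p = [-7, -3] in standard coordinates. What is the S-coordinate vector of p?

We seek scalars with c_1 e1 + c_2 e2 = p; equivalently solve M c = p where the columns of M are e1, e2.
System: c_1 - 3c_2 = -7, 3c_1 + 0c_2 = -3; solving gives c_1 = -1, c_2 = 2.
Check: -e1 + 2e2 = [-7, -3].

[-1, 2]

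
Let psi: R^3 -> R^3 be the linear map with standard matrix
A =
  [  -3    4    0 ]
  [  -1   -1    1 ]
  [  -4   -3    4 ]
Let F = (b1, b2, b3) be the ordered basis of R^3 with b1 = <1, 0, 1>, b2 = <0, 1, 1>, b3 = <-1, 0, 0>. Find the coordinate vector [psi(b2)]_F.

Compute psi(b2) = A b2 = <4, 0, 1> in standard coordinates.
Then write this in F-coordinates: solve for y in y_1 b1 + ... + y_3 b3 = <4, 0, 1>.
This gives y = <1, 0, -3>, which is column 2 of [psi]_F.

<1, 0, -3>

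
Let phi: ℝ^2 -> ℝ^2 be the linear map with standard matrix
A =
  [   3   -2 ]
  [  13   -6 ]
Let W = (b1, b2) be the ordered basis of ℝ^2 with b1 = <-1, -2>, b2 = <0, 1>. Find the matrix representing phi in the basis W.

Let P have columns b1, b2. Then [phi]_W = P^(-1) A P.
Here det P = -1, so P^(-1) is integer; computing A P first and then P^(-1)(A P) gives [[-1, 2], [-3, -2]].

[[-1, 2], [-3, -2]]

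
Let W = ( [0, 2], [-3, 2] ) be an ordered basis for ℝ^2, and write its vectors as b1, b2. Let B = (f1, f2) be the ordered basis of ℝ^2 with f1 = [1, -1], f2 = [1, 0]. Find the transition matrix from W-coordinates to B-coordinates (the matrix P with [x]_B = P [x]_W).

Let M have columns bj and N have columns fj. Then for every x, N [x]_B = x = M [x]_W, so P = N^(-1) M.
Since det N = 1, N^(-1) has integer entries; multiplying gives P = [[-2, -2], [2, -1]].

[[-2, -2], [2, -1]]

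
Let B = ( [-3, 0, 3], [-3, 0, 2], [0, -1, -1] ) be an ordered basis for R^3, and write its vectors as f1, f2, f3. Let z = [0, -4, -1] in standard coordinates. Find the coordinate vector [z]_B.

[3, -3, 4]

We seek scalars with c_1 f1 + ... + c_3 f3 = z; equivalently solve M c = z where the columns of M are f1, ..., f3.
Row-reducing the augmented matrix [M | z] gives c = (3, -3, 4).
Check: 3f1 - 3f2 + 4f3 = [0, -4, -1].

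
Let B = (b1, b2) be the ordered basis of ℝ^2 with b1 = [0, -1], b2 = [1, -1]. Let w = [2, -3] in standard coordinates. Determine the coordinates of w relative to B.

[1, 2]

We seek scalars with c_1 b1 + c_2 b2 = w; equivalently solve M c = w where the columns of M are b1, b2.
System: 0c_1 + c_2 = 2, -c_1 - c_2 = -3; solving gives c_1 = 1, c_2 = 2.
Check: b1 + 2b2 = [2, -3].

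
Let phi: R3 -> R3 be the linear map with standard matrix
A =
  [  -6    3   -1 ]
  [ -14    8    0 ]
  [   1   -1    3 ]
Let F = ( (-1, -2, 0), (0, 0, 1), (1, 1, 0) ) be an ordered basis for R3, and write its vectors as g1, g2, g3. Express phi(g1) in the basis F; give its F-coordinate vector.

(2, 1, 2)

Column 1 of [phi]_F is the F-coordinate vector of phi(g1).
In standard coordinates phi(g1) = A g1 = (0, -2, 1).
Converting to F: (0, -2, 1) = 2g1 + g2 + 2g3, so the coordinate vector is (2, 1, 2).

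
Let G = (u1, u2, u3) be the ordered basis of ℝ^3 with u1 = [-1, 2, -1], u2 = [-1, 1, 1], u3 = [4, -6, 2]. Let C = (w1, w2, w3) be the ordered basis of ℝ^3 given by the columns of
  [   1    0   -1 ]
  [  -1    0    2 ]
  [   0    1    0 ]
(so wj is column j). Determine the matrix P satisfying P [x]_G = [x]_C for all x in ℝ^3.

Column j of P is [uj]_C, since P maps G-coordinates to C-coordinates.
Expressing u1 in C: u1 = 0·w1 - w2 + w3, so column 1 of P is [0, -1, 1].
Doing the same for each uj gives P = [[0, -1, 2], [-1, 1, 2], [1, 0, -2]].

[[0, -1, 2], [-1, 1, 2], [1, 0, -2]]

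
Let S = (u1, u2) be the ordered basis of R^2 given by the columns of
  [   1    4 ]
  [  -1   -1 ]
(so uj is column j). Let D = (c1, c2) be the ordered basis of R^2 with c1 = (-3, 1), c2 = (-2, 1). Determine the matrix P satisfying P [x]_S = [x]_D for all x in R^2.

Let M have columns uj and N have columns cj. Then for every x, N [x]_D = x = M [x]_S, so P = N^(-1) M.
Since det N = -1, N^(-1) has integer entries; multiplying gives P = [[1, -2], [-2, 1]].

[[1, -2], [-2, 1]]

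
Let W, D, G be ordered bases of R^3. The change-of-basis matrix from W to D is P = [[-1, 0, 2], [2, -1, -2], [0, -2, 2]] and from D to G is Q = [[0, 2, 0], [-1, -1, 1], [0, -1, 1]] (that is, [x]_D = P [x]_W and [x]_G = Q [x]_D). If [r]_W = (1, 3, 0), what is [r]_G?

(-2, -4, -5)

Composing the changes, [r]_G = Q P [r]_W.
Q P = [[4, -2, -4], [-1, -1, 2], [-2, -1, 4]]; applying this to (1, 3, 0) gives (-2, -4, -5).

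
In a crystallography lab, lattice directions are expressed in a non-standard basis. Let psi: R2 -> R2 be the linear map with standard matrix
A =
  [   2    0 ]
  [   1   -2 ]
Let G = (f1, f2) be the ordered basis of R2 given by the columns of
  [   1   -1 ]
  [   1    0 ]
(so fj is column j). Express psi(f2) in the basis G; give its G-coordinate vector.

<-1, 1>

Compute psi(f2) = A f2 = <-2, -1> in standard coordinates.
Then write this in G-coordinates: solve for y in y_1 f1 + y_2 f2 = <-2, -1>.
This gives y = <-1, 1>, which is column 2 of [psi]_G.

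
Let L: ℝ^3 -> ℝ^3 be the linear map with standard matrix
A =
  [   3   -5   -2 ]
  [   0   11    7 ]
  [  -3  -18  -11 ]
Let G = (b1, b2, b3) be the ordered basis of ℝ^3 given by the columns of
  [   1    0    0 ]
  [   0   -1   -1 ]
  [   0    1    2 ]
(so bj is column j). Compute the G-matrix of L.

[[3, 3, 1], [3, 1, -2], [-3, 3, -1]]

Let P have columns b1, ..., b3. Then [L]_G = P^(-1) A P.
Here det P = -1, so P^(-1) is integer; computing A P first and then P^(-1)(A P) gives [[3, 3, 1], [3, 1, -2], [-3, 3, -1]].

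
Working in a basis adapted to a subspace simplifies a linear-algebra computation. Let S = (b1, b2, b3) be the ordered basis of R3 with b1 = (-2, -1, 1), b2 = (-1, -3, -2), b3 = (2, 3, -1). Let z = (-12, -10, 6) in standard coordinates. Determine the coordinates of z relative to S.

[z]_S is the unique c with M c = z, where M has columns b1, ..., b3.
Row-reducing the augmented matrix [M | z] gives c = (4, 0, -2).
Check: 4b1 + 0·b2 - 2b3 = (-12, -10, 6).

(4, 0, -2)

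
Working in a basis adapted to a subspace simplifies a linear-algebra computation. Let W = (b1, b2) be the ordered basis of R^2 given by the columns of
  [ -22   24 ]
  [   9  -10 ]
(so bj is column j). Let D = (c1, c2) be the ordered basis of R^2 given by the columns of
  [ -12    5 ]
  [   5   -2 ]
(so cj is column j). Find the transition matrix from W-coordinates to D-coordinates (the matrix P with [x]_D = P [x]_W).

[[1, -2], [-2, 0]]

Let M have columns bj and N have columns cj. Then for every x, N [x]_D = x = M [x]_W, so P = N^(-1) M.
Since det N = -1, N^(-1) has integer entries; multiplying gives P = [[1, -2], [-2, 0]].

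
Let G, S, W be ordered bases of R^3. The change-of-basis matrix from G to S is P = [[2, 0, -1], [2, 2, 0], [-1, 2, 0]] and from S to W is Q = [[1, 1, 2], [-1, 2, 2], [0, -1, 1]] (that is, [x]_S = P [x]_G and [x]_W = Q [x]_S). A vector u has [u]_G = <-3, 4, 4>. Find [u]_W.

<14, 36, 9>

Composing the changes, [u]_W = Q P [u]_G.
Q P = [[2, 6, -1], [0, 8, 1], [-3, 0, 0]]; applying this to <-3, 4, 4> gives <14, 36, 9>.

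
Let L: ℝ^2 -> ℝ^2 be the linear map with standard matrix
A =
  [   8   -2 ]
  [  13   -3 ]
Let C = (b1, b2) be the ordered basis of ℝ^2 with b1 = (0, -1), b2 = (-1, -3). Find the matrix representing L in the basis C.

[[3, -2], [-2, 2]]

Let P have columns b1, b2. Then [L]_C = P^(-1) A P.
Here det P = -1, so P^(-1) is integer; computing A P first and then P^(-1)(A P) gives [[3, -2], [-2, 2]].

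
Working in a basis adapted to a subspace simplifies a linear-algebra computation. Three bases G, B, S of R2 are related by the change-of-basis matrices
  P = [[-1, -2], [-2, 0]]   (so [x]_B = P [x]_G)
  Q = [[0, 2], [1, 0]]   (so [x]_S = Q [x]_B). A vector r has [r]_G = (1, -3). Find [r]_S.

Composing the changes, [r]_S = Q P [r]_G.
Q P = [[-4, 0], [-1, -2]]; applying this to (1, -3) gives (-4, 5).

(-4, 5)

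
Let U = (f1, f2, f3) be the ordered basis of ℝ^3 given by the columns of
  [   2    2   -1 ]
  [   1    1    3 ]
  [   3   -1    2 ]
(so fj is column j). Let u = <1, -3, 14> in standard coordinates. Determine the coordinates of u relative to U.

Write u = c_1 f1 + ... + c_3 f3 and solve for the c_i.
Solving this 3x3 system gives c = (4, -4, -1).
Check: 4f1 - 4f2 - f3 = <1, -3, 14>.

<4, -4, -1>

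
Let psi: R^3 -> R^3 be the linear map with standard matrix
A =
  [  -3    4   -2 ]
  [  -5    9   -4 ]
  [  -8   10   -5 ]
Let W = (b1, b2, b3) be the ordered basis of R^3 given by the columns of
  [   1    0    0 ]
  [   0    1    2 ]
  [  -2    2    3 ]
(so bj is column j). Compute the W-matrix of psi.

Let P have columns b1, ..., b3. Then [psi]_W = P^(-1) A P.
Here det P = -1, so P^(-1) is integer; computing A P first and then P^(-1)(A P) gives [[1, 0, 2], [-1, -3, 0], [2, 2, 3]].

[[1, 0, 2], [-1, -3, 0], [2, 2, 3]]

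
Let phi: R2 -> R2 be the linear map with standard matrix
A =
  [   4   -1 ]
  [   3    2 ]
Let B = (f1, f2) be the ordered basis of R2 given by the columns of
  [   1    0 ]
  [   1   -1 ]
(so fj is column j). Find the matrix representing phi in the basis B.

With P the matrix whose columns are f1, f2, [phi]_B = P^(-1) A P.
Column by column: phi(f1) = A f1 = <3, 5>; its B-coordinates <3, -2> give column 1.
Continuing for each basis vector yields [phi]_B = [[3, 1], [-2, 3]].

[[3, 1], [-2, 3]]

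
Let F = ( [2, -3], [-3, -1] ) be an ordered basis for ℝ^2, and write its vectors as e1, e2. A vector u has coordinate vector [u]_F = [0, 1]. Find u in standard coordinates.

u = M [u]_F, where M has columns e1, e2.
Carrying out the matrix-vector product, u = [-3, -1].

[-3, -1]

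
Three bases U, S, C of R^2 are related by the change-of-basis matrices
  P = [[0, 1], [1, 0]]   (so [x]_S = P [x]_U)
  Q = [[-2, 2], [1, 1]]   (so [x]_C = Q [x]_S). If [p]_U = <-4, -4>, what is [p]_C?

Composing the changes, [p]_C = Q P [p]_U.
Q P = [[2, -2], [1, 1]]; applying this to <-4, -4> gives <0, -8>.

<0, -8>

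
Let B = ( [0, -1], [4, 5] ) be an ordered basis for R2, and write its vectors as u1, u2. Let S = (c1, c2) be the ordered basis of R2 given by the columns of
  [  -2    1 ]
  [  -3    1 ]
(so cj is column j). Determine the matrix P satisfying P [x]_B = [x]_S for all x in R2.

Take x = uj: its B-coordinates are the j-th standard unit vector, so P e_j — column j of P — equals [uj]_S.
u1 = c1 + 2c2, giving column 1 = [1, 2]; repeating for each j gives P = [[1, -1], [2, 2]].

[[1, -1], [2, 2]]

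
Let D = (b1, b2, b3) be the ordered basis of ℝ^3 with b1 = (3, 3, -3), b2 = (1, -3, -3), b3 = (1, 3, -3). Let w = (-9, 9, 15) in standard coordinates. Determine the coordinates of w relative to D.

[w]_D is the unique c with M c = w, where M has columns b1, ..., b3.
Row-reducing the augmented matrix [M | w] gives c = (-2, -4, 1).
Check: -2b1 - 4b2 + b3 = (-9, 9, 15).

(-2, -4, 1)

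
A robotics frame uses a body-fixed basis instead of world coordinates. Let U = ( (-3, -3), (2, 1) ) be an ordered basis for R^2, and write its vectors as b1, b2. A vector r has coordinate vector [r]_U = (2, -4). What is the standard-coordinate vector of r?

(-14, -10)

r = M [r]_U, where M has columns b1, b2.
Carrying out the matrix-vector product, r = (-14, -10).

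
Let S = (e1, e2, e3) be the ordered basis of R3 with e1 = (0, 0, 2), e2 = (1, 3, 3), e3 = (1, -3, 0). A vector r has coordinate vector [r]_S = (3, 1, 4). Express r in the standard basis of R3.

(5, -9, 9)

By definition r = 3e1 + e2 + 4e3.
Summing componentwise gives (5, -9, 9).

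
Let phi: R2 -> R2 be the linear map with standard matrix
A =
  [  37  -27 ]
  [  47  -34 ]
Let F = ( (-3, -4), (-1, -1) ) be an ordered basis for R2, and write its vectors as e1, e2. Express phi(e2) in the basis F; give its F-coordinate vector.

(3, 1)

Compute phi(e2) = A e2 = (-10, -13) in standard coordinates.
Then write this in F-coordinates: solve for y in y_1 e1 + y_2 e2 = (-10, -13).
This gives y = (3, 1), which is column 2 of [phi]_F.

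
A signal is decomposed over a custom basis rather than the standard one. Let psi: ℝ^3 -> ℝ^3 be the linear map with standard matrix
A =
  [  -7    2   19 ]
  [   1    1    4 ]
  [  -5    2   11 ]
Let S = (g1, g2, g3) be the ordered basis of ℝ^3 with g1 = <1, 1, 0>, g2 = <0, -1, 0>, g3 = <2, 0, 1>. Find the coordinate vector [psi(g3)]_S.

Column 3 of [psi]_S is the S-coordinate vector of psi(g3).
In standard coordinates psi(g3) = A g3 = <5, 6, 1>.
Converting to S: <5, 6, 1> = 3g1 - 3g2 + g3, so the coordinate vector is <3, -3, 1>.

<3, -3, 1>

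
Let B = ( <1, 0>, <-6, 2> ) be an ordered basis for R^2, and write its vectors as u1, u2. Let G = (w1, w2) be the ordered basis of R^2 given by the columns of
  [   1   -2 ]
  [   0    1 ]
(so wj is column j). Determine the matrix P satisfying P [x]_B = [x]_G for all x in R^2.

Column j of P is [uj]_G, since P maps B-coordinates to G-coordinates.
Expressing u1 in G: u1 = w1 + 0·w2, so column 1 of P is <1, 0>.
Doing the same for each uj gives P = [[1, -2], [0, 2]].

[[1, -2], [0, 2]]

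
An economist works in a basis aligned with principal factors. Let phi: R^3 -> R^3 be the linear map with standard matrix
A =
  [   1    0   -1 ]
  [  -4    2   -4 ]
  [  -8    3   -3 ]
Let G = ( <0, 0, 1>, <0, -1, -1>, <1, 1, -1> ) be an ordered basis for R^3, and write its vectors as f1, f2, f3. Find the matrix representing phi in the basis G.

Let P have columns f1, ..., f3. Then [phi]_G = P^(-1) A P.
Here det P = 1, so P^(-1) is integer; computing A P first and then P^(-1)(A P) gives [[-1, 0, 0], [3, -1, 0], [-1, 1, 2]].

[[-1, 0, 0], [3, -1, 0], [-1, 1, 2]]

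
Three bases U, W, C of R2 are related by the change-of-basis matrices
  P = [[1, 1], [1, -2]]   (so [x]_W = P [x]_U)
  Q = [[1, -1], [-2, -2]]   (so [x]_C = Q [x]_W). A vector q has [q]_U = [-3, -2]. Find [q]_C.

[-6, 8]

Apply P to get W-coordinates [-5, 1], then Q to get C-coordinates.
The result is [q]_C = [-6, 8].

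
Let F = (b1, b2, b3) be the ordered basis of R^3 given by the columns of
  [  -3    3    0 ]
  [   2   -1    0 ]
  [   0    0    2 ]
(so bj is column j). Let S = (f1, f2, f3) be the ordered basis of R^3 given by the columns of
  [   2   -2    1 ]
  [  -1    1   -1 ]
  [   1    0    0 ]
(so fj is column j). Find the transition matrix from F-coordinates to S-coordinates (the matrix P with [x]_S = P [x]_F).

[[0, 0, 2], [1, -2, 2], [-1, -1, 0]]

Let M have columns bj and N have columns fj. Then for every x, N [x]_S = x = M [x]_F, so P = N^(-1) M.
Since det N = 1, N^(-1) has integer entries; multiplying gives P = [[0, 0, 2], [1, -2, 2], [-1, -1, 0]].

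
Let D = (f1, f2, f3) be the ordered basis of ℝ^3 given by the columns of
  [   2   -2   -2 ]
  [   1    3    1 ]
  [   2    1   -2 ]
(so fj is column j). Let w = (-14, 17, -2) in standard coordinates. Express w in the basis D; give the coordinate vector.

[w]_D is the unique c with M c = w, where M has columns f1, ..., f3.
Gaussian elimination on [M | w] yields c = (1, 4, 4).
Check: f1 + 4f2 + 4f3 = (-14, 17, -2).

(1, 4, 4)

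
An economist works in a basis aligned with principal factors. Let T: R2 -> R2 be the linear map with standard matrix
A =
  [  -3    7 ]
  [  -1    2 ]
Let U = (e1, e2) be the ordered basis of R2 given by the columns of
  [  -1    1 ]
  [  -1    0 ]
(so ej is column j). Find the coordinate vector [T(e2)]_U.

Column 2 of [T]_U is the U-coordinate vector of T(e2).
In standard coordinates T(e2) = A e2 = [-3, -1].
Converting to U: [-3, -1] = e1 - 2e2, so the coordinate vector is [1, -2].

[1, -2]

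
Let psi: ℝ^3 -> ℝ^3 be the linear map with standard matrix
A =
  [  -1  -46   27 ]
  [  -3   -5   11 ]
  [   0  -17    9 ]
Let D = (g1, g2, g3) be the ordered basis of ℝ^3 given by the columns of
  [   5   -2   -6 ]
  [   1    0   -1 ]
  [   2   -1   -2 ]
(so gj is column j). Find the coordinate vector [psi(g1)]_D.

Column 1 of [psi]_D is the D-coordinate vector of psi(g1).
In standard coordinates psi(g1) = A g1 = [3, 2, 1].
Converting to D: [3, 2, 1] = 3g1 + 3g2 + g3, so the coordinate vector is [3, 3, 1].

[3, 3, 1]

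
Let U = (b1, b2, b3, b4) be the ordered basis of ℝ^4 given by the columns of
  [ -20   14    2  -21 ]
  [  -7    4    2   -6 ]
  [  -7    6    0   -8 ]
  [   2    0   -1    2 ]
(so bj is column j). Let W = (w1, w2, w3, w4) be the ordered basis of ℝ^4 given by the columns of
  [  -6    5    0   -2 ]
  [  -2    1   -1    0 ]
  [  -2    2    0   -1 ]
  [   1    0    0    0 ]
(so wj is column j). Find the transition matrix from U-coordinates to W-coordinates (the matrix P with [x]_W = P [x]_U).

Take x = bj: its U-coordinates are the j-th standard unit vector, so P e_j — column j of P — equals [bj]_W.
b1 = 2w1 - 2w2 + w3 - w4, giving column 1 = [2, -2, 1, -1]; repeating for each j gives P = [[2, 0, -1, 2], [-2, 2, 0, -1], [1, -2, 0, 1], [-1, -2, 2, 2]].

[[2, 0, -1, 2], [-2, 2, 0, -1], [1, -2, 0, 1], [-1, -2, 2, 2]]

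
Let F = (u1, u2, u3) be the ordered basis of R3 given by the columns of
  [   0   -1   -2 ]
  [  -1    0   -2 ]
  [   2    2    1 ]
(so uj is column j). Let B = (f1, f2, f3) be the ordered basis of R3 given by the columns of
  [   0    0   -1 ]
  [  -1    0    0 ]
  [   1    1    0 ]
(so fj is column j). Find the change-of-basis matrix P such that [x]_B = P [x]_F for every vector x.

[[1, 0, 2], [1, 2, -1], [0, 1, 2]]

Column j of P is [uj]_B, since P maps F-coordinates to B-coordinates.
Expressing u1 in B: u1 = f1 + f2 + 0·f3, so column 1 of P is (1, 1, 0).
Doing the same for each uj gives P = [[1, 0, 2], [1, 2, -1], [0, 1, 2]].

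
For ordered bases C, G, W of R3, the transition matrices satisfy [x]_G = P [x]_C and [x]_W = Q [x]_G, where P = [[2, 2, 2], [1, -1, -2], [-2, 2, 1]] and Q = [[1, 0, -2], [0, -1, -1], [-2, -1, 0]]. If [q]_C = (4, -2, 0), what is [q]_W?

First [q]_G = P [q]_C = (4, 6, -12).
Then [q]_W = Q [q]_G = (28, 6, -14).

(28, 6, -14)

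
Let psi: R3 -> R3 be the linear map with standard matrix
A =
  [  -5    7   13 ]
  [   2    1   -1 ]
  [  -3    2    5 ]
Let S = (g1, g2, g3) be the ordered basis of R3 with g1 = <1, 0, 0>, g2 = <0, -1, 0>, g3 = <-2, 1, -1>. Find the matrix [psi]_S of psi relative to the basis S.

Let P have columns g1, ..., g3. Then [psi]_S = P^(-1) A P.
Here det P = 1, so P^(-1) is integer; computing A P first and then P^(-1)(A P) gives [[1, -3, -2], [1, 3, -1], [3, 2, -3]].

[[1, -3, -2], [1, 3, -1], [3, 2, -3]]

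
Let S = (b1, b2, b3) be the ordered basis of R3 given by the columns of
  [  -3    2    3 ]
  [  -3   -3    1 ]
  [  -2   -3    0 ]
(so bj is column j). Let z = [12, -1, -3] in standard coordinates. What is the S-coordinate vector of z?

[-3, 3, -1]

[z]_S is the unique c with M c = z, where M has columns b1, ..., b3.
Solving this 3x3 system gives c = (-3, 3, -1).
Check: -3b1 + 3b2 - b3 = [12, -1, -3].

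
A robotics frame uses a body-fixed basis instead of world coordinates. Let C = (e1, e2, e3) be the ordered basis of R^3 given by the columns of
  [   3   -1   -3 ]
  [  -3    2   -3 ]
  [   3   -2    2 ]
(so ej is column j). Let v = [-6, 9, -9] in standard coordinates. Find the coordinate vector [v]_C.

We seek scalars with c_1 e1 + ... + c_3 e3 = v; equivalently solve M c = v where the columns of M are e1, ..., e3.
Row-reducing the augmented matrix [M | v] gives c = (-1, 3, 0).
Check: -e1 + 3e2 + 0·e3 = [-6, 9, -9].

[-1, 3, 0]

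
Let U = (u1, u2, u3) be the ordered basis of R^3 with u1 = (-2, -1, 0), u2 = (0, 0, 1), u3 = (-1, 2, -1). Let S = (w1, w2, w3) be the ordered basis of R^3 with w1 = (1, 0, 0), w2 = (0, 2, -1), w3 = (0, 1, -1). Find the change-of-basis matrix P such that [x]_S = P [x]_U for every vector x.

Take x = uj: its U-coordinates are the j-th standard unit vector, so P e_j — column j of P — equals [uj]_S.
u1 = -2w1 - w2 + w3, giving column 1 = (-2, -1, 1); repeating for each j gives P = [[-2, 0, -1], [-1, 1, 1], [1, -2, 0]].

[[-2, 0, -1], [-1, 1, 1], [1, -2, 0]]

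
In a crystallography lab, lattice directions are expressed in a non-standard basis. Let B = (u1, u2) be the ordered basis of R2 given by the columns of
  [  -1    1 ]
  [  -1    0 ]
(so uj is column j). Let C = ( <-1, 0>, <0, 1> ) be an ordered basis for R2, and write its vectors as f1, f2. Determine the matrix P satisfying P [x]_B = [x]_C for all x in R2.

[[1, -1], [-1, 0]]

Let M have columns uj and N have columns fj. Then for every x, N [x]_C = x = M [x]_B, so P = N^(-1) M.
Since det N = -1, N^(-1) has integer entries; multiplying gives P = [[1, -1], [-1, 0]].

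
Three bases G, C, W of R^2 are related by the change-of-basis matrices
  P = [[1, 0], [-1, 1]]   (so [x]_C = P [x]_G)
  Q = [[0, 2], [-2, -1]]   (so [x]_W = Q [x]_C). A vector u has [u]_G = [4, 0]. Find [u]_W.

First [u]_C = P [u]_G = [4, -4].
Then [u]_W = Q [u]_C = [-8, -4].

[-8, -4]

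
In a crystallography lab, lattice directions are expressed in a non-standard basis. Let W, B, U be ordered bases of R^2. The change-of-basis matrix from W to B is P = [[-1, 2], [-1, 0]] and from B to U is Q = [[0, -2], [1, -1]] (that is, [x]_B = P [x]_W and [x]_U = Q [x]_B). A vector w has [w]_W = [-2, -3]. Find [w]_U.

[-4, -6]

Composing the changes, [w]_U = Q P [w]_W.
Q P = [[2, 0], [0, 2]]; applying this to [-2, -3] gives [-4, -6].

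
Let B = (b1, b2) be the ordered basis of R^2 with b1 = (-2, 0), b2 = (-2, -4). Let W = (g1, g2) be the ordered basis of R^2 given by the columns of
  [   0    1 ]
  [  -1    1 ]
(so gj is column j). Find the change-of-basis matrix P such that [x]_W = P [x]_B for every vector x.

Take x = bj: its B-coordinates are the j-th standard unit vector, so P e_j — column j of P — equals [bj]_W.
b1 = -2g1 - 2g2, giving column 1 = (-2, -2); repeating for each j gives P = [[-2, 2], [-2, -2]].

[[-2, 2], [-2, -2]]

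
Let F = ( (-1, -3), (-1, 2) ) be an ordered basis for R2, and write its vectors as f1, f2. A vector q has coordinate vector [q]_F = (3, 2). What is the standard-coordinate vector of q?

The coordinates say q = 3f1 + 2f2; adding the scaled basis vectors gives (-5, -5).

(-5, -5)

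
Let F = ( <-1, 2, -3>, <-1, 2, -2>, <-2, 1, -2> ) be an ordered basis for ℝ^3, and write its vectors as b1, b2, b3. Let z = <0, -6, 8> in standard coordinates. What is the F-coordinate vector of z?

<-4, 0, 2>

Write z = c_1 b1 + ... + c_3 b3 and solve for the c_i.
Gaussian elimination on [M | z] yields c = (-4, 0, 2).
Check: -4b1 + 0·b2 + 2b3 = <0, -6, 8>.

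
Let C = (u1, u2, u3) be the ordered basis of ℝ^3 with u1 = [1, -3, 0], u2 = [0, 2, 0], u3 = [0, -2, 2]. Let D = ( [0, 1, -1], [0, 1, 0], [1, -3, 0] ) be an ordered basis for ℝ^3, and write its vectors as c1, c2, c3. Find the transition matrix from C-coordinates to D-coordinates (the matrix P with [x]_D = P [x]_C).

[[0, 0, -2], [0, 2, 0], [1, 0, 0]]

Take x = uj: its C-coordinates are the j-th standard unit vector, so P e_j — column j of P — equals [uj]_D.
u1 = 0·c1 + 0·c2 + c3, giving column 1 = [0, 0, 1]; repeating for each j gives P = [[0, 0, -2], [0, 2, 0], [1, 0, 0]].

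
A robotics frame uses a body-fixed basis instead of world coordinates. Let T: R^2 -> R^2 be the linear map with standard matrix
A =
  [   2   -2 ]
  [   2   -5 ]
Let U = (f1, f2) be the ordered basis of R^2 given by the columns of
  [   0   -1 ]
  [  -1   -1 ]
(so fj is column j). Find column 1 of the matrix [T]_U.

(-3, -2)

Column 1 of [T]_U is the U-coordinate vector of T(f1).
In standard coordinates T(f1) = A f1 = (2, 5).
Converting to U: (2, 5) = -3f1 - 2f2, so the coordinate vector is (-3, -2).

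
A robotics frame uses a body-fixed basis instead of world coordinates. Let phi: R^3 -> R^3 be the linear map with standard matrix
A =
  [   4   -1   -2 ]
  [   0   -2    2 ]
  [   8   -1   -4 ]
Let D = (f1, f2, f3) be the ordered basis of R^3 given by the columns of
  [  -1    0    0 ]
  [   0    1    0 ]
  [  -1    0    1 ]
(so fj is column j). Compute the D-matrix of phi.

[[2, 1, 2], [-2, -2, 2], [-2, 0, -2]]

The j-th column of [phi]_D is [phi(fj)]_D.
phi(f1) = A f1 = [-2, -2, -4] = 2f1 - 2f2 - 2f3, so column 1 is [2, -2, -2].
Repeating for f2, f3 and assembling the columns gives [[2, 1, 2], [-2, -2, 2], [-2, 0, -2]].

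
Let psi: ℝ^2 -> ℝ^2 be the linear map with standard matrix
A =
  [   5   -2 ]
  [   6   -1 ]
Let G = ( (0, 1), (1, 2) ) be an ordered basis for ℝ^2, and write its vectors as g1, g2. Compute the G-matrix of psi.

[[3, 2], [-2, 1]]

With P the matrix whose columns are g1, g2, [psi]_G = P^(-1) A P.
Column by column: psi(g1) = A g1 = (-2, -1); its G-coordinates (3, -2) give column 1.
Continuing for each basis vector yields [psi]_G = [[3, 2], [-2, 1]].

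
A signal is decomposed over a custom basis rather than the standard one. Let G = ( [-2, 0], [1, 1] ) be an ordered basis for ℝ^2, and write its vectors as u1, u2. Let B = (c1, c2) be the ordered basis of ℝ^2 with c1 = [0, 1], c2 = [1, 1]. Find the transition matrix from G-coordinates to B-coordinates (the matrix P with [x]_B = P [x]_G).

[[2, 0], [-2, 1]]

Let M have columns uj and N have columns cj. Then for every x, N [x]_B = x = M [x]_G, so P = N^(-1) M.
Since det N = -1, N^(-1) has integer entries; multiplying gives P = [[2, 0], [-2, 1]].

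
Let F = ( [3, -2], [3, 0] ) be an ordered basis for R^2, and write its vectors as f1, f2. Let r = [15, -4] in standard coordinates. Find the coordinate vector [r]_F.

[2, 3]

Write r = c_1 f1 + c_2 f2 and solve for the c_i.
System: 3c_1 + 3c_2 = 15, -2c_1 + 0c_2 = -4; solving gives c_1 = 2, c_2 = 3.
Check: 2f1 + 3f2 = [15, -4].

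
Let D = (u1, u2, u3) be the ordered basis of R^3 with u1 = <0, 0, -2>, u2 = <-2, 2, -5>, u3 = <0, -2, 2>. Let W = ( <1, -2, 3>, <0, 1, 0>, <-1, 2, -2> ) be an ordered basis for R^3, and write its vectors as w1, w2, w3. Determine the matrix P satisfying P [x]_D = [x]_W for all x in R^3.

[[-2, -1, 2], [0, -2, -2], [-2, 1, 2]]

Take x = uj: its D-coordinates are the j-th standard unit vector, so P e_j — column j of P — equals [uj]_W.
u1 = -2w1 + 0·w2 - 2w3, giving column 1 = <-2, 0, -2>; repeating for each j gives P = [[-2, -1, 2], [0, -2, -2], [-2, 1, 2]].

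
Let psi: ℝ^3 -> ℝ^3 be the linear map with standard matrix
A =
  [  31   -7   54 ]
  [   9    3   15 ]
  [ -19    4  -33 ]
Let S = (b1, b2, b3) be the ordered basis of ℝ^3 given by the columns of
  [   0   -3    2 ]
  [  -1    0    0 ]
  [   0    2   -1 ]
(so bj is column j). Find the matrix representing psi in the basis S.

[[3, -3, -3], [-1, -3, -2], [2, 3, 1]]

Let P have columns b1, ..., b3. Then [psi]_S = P^(-1) A P.
Here det P = -1, so P^(-1) is integer; computing A P first and then P^(-1)(A P) gives [[3, -3, -3], [-1, -3, -2], [2, 3, 1]].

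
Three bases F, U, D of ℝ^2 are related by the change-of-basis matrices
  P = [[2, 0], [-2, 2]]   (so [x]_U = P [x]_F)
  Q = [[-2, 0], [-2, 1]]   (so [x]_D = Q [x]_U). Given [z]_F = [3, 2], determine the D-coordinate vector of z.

[-12, -14]

First [z]_U = P [z]_F = [6, -2].
Then [z]_D = Q [z]_U = [-12, -14].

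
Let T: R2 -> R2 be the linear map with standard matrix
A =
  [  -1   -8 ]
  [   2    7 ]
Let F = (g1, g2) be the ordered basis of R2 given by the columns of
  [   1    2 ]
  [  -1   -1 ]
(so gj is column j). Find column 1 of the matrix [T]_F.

[3, 2]

Column 1 of [T]_F is the F-coordinate vector of T(g1).
In standard coordinates T(g1) = A g1 = [7, -5].
Converting to F: [7, -5] = 3g1 + 2g2, so the coordinate vector is [3, 2].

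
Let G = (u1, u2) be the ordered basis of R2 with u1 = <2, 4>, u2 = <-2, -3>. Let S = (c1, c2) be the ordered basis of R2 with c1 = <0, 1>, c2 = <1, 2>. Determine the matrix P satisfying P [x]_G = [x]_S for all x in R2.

[[0, 1], [2, -2]]

Take x = uj: its G-coordinates are the j-th standard unit vector, so P e_j — column j of P — equals [uj]_S.
u1 = 0·c1 + 2c2, giving column 1 = <0, 2>; repeating for each j gives P = [[0, 1], [2, -2]].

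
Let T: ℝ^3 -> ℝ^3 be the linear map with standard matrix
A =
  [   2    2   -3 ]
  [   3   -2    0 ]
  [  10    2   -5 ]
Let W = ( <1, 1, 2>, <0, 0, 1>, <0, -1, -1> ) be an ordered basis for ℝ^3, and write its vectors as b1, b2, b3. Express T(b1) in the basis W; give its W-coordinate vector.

<-2, 3, -3>

Compute T(b1) = A b1 = <-2, 1, 2> in standard coordinates.
Then write this in W-coordinates: solve for y in y_1 b1 + ... + y_3 b3 = <-2, 1, 2>.
This gives y = <-2, 3, -3>, which is column 1 of [T]_W.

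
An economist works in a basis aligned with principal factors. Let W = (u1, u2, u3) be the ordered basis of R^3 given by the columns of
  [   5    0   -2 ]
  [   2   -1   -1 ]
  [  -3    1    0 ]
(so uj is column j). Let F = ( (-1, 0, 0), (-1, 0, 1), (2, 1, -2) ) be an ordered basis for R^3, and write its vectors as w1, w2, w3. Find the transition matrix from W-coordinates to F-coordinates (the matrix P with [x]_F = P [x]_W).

Let M have columns uj and N have columns wj. Then for every x, N [x]_F = x = M [x]_W, so P = N^(-1) M.
Since det N = 1, N^(-1) has integer entries; multiplying gives P = [[-2, -1, 2], [1, -1, -2], [2, -1, -1]].

[[-2, -1, 2], [1, -1, -2], [2, -1, -1]]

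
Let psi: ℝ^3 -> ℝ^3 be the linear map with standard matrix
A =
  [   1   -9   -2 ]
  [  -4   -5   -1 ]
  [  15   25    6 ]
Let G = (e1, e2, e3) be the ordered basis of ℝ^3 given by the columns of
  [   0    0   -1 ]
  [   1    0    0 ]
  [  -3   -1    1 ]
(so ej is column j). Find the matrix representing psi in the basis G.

[[-2, 1, 3], [2, 1, 3], [3, -2, 3]]

Let P have columns e1, ..., e3. Then [psi]_G = P^(-1) A P.
Here det P = 1, so P^(-1) is integer; computing A P first and then P^(-1)(A P) gives [[-2, 1, 3], [2, 1, 3], [3, -2, 3]].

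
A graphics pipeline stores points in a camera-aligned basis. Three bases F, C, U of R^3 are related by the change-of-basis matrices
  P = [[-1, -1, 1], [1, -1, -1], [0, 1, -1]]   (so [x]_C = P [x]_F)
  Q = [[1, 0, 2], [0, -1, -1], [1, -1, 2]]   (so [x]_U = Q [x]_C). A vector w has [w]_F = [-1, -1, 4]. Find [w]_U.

Apply P to get C-coordinates [6, -4, -5], then Q to get U-coordinates.
The result is [w]_U = [-4, 9, 0].

[-4, 9, 0]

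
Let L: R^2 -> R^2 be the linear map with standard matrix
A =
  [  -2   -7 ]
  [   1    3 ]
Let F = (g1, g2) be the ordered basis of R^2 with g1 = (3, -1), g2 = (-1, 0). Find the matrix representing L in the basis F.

[[0, 1], [-1, 1]]

Let P have columns g1, g2. Then [L]_F = P^(-1) A P.
Here det P = -1, so P^(-1) is integer; computing A P first and then P^(-1)(A P) gives [[0, 1], [-1, 1]].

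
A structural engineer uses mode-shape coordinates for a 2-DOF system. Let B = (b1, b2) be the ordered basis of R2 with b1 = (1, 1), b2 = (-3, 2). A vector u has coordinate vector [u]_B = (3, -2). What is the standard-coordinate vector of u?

(9, -1)

By definition u = 3b1 - 2b2.
Summing componentwise gives (9, -1).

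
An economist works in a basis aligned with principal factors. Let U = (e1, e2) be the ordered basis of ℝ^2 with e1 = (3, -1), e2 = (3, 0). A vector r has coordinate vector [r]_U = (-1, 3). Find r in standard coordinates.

r = M [r]_U, where M has columns e1, e2.
Carrying out the matrix-vector product, r = (6, 1).

(6, 1)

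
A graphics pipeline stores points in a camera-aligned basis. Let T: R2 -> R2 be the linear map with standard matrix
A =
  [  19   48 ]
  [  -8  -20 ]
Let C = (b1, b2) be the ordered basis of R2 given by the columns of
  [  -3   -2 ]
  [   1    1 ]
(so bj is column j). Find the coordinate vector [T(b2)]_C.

Column 2 of [T]_C is the C-coordinate vector of T(b2).
In standard coordinates T(b2) = A b2 = <10, -4>.
Converting to C: <10, -4> = -2b1 - 2b2, so the coordinate vector is <-2, -2>.

<-2, -2>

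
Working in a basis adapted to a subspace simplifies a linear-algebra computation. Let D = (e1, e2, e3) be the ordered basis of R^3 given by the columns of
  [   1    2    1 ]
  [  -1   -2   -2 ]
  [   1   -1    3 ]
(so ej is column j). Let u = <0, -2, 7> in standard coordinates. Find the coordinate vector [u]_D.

<0, -1, 2>

Write u = c_1 e1 + ... + c_3 e3 and solve for the c_i.
Gaussian elimination on [M | u] yields c = (0, -1, 2).
Check: 0·e1 - e2 + 2e3 = <0, -2, 7>.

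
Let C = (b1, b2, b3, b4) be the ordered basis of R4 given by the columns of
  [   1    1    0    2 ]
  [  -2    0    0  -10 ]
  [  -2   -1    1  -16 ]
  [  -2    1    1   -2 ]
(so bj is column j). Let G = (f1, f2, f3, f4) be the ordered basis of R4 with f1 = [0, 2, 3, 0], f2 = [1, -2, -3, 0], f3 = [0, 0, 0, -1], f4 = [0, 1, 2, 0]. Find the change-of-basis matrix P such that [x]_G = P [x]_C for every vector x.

[[-1, 2, -1, -2], [1, 1, 0, 2], [2, -1, -1, 2], [2, -2, 2, -2]]

Take x = bj: its C-coordinates are the j-th standard unit vector, so P e_j — column j of P — equals [bj]_G.
b1 = -f1 + f2 + 2f3 + 2f4, giving column 1 = [-1, 1, 2, 2]; repeating for each j gives P = [[-1, 2, -1, -2], [1, 1, 0, 2], [2, -1, -1, 2], [2, -2, 2, -2]].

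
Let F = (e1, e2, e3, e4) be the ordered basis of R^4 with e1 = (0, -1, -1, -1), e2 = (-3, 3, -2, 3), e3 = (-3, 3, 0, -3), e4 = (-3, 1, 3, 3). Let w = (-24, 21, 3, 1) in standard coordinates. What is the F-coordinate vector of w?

(-1, 2, 4, 2)

Write w = c_1 e1 + ... + c_4 e4 and solve for the c_i.
Row-reducing the augmented matrix [M | w] gives c = (-1, 2, 4, 2).
Check: -e1 + 2e2 + 4e3 + 2e4 = (-24, 21, 3, 1).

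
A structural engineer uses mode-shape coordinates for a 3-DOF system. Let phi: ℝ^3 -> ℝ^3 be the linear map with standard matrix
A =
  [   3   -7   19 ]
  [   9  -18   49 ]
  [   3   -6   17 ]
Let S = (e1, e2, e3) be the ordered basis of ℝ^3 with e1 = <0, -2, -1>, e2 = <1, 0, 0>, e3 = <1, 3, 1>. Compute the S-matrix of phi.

[[2, 0, -2], [-2, 0, 1], [-3, 3, 0]]

The j-th column of [phi]_S is [phi(ej)]_S.
phi(e1) = A e1 = <-5, -13, -5> = 2e1 - 2e2 - 3e3, so column 1 is <2, -2, -3>.
Repeating for e2, e3 and assembling the columns gives [[2, 0, -2], [-2, 0, 1], [-3, 3, 0]].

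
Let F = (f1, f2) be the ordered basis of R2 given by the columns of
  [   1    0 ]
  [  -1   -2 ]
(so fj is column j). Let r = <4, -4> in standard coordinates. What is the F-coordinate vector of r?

<4, 0>

[r]_F is the unique c with M c = r, where M has columns f1, f2.
System: c_1 + 0c_2 = 4, -c_1 - 2c_2 = -4; solving gives c_1 = 4, c_2 = 0.
Check: 4f1 + 0·f2 = <4, -4>.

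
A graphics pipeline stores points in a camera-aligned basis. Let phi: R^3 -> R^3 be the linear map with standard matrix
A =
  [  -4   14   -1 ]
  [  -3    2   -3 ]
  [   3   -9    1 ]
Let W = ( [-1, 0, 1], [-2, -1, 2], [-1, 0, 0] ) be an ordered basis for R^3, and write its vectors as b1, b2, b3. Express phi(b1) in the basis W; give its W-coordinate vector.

[-2, 0, -1]

Compute phi(b1) = A b1 = [3, 0, -2] in standard coordinates.
Then write this in W-coordinates: solve for y in y_1 b1 + ... + y_3 b3 = [3, 0, -2].
This gives y = [-2, 0, -1], which is column 1 of [phi]_W.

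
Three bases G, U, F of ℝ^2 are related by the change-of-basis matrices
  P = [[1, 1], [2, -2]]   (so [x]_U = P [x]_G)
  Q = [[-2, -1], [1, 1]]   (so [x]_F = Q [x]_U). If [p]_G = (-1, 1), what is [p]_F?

(4, -4)

First [p]_U = P [p]_G = (0, -4).
Then [p]_F = Q [p]_U = (4, -4).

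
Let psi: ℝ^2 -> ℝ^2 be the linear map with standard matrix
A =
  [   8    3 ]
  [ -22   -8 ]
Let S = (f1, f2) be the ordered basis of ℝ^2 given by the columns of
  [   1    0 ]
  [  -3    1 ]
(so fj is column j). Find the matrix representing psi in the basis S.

The j-th column of [psi]_S is [psi(fj)]_S.
psi(f1) = A f1 = <-1, 2> = -f1 - f2, so column 1 is <-1, -1>.
Repeating for f2 and assembling the columns gives [[-1, 3], [-1, 1]].

[[-1, 3], [-1, 1]]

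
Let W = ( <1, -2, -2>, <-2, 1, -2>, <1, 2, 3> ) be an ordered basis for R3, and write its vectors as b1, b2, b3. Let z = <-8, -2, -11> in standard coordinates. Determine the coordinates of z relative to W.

[z]_W is the unique c with M c = z, where M has columns b1, ..., b3.
Gaussian elimination on [M | z] yields c = (-1, 2, -3).
Check: -b1 + 2b2 - 3b3 = <-8, -2, -11>.

<-1, 2, -3>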